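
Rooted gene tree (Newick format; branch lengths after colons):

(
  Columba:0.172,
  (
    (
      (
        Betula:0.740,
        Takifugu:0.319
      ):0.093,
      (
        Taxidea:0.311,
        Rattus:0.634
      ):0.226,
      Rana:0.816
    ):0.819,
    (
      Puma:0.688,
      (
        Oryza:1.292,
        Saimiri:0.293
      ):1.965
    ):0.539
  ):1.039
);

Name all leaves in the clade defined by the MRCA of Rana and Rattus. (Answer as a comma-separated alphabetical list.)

Tracing Rana: it sits inside ((Betula,Takifugu),(Taxidea,Rattus),Rana).
Tracing Rattus: it sits inside (Taxidea,Rattus).
The smallest clade enclosing both is ((Betula,Takifugu),(Taxidea,Rattus),Rana); the answer is its 5 terminal taxa in alphabetical order.

Betula, Rana, Rattus, Takifugu, Taxidea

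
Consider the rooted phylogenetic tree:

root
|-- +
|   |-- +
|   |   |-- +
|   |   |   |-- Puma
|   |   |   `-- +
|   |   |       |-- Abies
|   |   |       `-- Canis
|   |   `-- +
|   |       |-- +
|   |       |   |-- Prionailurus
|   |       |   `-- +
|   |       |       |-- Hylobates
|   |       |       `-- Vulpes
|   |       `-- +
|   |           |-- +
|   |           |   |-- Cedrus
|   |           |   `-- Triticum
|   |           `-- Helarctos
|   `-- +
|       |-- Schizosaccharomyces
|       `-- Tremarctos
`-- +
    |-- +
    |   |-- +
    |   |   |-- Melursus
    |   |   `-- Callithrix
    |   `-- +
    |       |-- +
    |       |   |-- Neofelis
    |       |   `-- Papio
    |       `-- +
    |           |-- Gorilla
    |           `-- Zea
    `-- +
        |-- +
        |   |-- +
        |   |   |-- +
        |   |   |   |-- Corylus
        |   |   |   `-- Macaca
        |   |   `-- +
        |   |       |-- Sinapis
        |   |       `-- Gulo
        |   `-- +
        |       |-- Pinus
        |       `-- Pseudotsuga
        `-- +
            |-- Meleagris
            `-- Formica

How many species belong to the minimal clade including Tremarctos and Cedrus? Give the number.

The MRCA of Tremarctos and Cedrus is the node subtending (((Puma,(Abies,Canis)),((Prionailurus,(Hylobates,Vulpes)),((Cedrus,Triticum),Helarctos))),(Schizosaccharomyces,Tremarctos)).
That clade contains 11 terminal taxa: Abies, Canis, Cedrus, Helarctos, Hylobates, Prionailurus, Puma, Schizosaccharomyces, Tremarctos, Triticum, Vulpes.

11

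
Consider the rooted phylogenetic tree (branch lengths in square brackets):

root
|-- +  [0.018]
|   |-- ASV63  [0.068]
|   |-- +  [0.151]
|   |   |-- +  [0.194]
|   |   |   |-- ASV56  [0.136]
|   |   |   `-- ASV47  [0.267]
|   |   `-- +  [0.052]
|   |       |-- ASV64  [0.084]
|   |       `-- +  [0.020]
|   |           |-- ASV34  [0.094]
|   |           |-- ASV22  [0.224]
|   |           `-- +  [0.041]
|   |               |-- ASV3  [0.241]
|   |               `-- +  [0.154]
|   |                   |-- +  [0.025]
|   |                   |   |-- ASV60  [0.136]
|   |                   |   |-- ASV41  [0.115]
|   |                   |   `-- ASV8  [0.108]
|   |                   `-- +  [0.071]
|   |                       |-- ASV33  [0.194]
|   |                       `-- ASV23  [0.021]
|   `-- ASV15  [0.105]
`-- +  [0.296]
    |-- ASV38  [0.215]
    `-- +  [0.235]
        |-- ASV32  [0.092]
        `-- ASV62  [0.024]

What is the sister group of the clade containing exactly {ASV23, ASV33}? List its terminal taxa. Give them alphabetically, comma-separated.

The clade containing exactly {ASV23, ASV33} attaches to the tree at the node subtending ((ASV60,ASV41,ASV8),(ASV33,ASV23)).
The other lineage descending from that same node — the sister group — is (ASV60,ASV41,ASV8); its 3 tips in alphabetical order are the answer.

ASV41, ASV60, ASV8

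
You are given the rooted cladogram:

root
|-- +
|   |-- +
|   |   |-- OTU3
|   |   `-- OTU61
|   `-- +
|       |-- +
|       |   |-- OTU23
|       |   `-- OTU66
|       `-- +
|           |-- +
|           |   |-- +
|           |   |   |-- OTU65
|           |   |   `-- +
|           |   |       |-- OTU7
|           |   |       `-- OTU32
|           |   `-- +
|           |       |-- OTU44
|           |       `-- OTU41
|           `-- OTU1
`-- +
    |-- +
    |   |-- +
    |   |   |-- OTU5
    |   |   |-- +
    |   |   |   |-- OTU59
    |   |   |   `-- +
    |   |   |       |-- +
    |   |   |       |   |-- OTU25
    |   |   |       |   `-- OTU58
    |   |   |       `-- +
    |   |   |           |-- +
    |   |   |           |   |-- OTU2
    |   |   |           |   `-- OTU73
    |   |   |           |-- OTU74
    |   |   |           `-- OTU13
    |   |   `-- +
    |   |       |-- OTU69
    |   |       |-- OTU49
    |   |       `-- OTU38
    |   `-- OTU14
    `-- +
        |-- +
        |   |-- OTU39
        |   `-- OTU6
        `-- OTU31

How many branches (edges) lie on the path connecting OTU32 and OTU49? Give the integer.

The MRCA of OTU32 and OTU49 is the root of the tree.
From OTU32 up to that node: 7 branches. From OTU49 up to the same node: 5 branches. Total: 7 + 5 = 12.

12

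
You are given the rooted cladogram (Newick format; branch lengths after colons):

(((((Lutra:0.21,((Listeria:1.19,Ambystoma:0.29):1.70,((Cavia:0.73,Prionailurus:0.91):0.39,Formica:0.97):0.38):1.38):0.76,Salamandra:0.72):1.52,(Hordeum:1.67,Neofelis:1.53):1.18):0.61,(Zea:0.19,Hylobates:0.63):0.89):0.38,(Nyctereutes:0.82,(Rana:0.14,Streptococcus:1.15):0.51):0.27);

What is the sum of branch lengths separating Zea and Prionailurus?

7.03

The path runs Zea → … → MRCA → … → Prionailurus; the MRCA is the node subtending ((((Lutra,((Listeria,Ambystoma),((Cavia,Prionailurus),Formica))),Salamandra),(Hordeum,Neofelis)),(Zea,Hylobates)).
Branch lengths along that path: 0.19 + 0.89 + 0.61 + 1.52 + 0.76 + 1.38 + 0.38 + 0.39 + 0.91 = 7.03.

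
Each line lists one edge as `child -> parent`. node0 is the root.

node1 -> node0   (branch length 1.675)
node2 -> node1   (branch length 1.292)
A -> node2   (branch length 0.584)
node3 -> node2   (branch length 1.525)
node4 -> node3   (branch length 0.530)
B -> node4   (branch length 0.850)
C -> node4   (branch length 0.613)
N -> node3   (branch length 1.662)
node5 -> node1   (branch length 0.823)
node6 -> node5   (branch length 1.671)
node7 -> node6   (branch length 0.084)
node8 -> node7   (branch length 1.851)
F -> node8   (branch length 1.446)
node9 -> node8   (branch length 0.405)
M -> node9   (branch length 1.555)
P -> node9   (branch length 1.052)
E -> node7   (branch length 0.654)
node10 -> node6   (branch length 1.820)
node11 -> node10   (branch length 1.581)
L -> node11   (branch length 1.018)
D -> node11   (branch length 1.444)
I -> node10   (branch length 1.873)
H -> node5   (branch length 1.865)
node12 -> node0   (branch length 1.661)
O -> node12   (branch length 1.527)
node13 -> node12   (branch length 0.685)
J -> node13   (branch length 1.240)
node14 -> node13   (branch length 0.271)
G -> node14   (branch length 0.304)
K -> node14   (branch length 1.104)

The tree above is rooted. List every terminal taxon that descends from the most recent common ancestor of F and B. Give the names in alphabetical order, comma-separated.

A, B, C, D, E, F, H, I, L, M, N, P

Tracing F: it sits inside (F,(M,P)).
Tracing B: it sits inside (B,C).
The smallest clade enclosing both is ((A,((B,C),N)),((((F,(M,P)),E),((L,D),I)),H)); the answer is its 12 terminal taxa in alphabetical order.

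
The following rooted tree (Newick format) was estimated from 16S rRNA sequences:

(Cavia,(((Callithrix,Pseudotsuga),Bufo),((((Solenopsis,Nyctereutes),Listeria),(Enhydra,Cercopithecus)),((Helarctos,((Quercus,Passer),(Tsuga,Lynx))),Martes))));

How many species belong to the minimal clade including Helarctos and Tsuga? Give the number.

5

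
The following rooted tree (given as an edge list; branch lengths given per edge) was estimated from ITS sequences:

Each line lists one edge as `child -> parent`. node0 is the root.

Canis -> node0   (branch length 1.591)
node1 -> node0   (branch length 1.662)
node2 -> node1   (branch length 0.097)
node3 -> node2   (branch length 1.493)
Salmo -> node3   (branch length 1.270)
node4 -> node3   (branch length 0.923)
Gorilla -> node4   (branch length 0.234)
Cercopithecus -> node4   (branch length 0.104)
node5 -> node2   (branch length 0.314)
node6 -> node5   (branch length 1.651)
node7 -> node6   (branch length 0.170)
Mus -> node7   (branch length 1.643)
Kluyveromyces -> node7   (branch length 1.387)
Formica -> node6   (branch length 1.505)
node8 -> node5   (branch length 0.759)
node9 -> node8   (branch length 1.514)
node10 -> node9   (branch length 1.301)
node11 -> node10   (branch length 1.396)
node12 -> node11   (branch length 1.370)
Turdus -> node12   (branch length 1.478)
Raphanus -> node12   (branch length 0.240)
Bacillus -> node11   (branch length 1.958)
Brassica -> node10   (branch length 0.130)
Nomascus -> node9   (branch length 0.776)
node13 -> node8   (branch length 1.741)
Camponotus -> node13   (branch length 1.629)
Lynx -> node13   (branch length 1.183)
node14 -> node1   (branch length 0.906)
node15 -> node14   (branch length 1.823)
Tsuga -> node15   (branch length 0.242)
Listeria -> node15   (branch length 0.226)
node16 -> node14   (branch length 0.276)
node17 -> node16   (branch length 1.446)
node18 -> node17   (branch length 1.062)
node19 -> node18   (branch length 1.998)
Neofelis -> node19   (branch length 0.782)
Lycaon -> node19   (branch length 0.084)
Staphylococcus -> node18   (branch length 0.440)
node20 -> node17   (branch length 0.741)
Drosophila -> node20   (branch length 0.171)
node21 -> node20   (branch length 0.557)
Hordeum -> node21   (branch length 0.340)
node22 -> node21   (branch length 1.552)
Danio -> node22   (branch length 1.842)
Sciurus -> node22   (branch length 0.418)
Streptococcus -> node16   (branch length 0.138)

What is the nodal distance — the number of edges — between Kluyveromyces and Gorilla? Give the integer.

7

The MRCA of Kluyveromyces and Gorilla is the node subtending ((Salmo,(Gorilla,Cercopithecus)),(((Mus,Kluyveromyces),Formica),(((((Turdus,Raphanus),Bacillus),Brassica),Nomascus),(Camponotus,Lynx)))).
From Kluyveromyces up to that node: 4 branches. From Gorilla up to the same node: 3 branches. Total: 4 + 3 = 7.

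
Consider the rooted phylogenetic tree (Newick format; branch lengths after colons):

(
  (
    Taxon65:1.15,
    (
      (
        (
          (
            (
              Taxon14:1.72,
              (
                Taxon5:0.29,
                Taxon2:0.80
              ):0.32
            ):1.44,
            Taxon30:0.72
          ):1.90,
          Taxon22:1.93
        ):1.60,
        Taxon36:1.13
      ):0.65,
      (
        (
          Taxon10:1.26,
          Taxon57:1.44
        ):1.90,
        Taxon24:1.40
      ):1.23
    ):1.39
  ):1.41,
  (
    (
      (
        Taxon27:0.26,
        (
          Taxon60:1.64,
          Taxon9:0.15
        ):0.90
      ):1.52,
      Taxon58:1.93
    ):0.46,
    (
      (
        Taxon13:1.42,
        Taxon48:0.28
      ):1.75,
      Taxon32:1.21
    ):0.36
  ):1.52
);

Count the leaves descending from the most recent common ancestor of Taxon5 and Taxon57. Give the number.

The MRCA of Taxon5 and Taxon57 is the node subtending (((((Taxon14,(Taxon5,Taxon2)),Taxon30),Taxon22),Taxon36),((Taxon10,Taxon57),Taxon24)).
That clade contains 9 terminal taxa: Taxon10, Taxon14, Taxon2, Taxon22, Taxon24, Taxon30, Taxon36, Taxon5, Taxon57.

9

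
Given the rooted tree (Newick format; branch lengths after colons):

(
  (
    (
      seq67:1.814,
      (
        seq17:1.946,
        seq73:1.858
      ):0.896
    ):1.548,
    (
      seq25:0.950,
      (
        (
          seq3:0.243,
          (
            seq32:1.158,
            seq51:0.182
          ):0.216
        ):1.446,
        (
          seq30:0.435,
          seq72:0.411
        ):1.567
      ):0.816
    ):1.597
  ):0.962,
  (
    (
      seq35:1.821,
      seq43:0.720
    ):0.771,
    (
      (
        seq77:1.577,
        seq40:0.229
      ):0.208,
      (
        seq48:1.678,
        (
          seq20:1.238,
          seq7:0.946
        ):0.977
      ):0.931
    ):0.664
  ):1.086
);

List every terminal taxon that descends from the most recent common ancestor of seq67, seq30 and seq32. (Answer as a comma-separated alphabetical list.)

seq17, seq25, seq3, seq30, seq32, seq51, seq67, seq72, seq73

Tracing seq67: it sits inside (seq67,(seq17,seq73)).
Tracing seq30: it sits inside (seq30,seq72).
Tracing seq32: it sits inside (seq32,seq51).
The smallest clade enclosing all 3 is ((seq67,(seq17,seq73)),(seq25,((seq3,(seq32,seq51)),(seq30,seq72)))); the answer is its 9 terminal taxa in alphabetical order.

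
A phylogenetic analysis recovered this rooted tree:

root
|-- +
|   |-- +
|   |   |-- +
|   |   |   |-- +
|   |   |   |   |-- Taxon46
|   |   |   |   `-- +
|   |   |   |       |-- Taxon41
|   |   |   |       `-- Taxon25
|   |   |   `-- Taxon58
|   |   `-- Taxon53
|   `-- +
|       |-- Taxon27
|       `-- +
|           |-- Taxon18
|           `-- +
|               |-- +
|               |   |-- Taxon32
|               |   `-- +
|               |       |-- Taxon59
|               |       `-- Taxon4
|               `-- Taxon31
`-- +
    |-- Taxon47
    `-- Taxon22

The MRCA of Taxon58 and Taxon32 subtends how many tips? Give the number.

11

The MRCA of Taxon58 and Taxon32 is the node subtending ((((Taxon46,(Taxon41,Taxon25)),Taxon58),Taxon53),(Taxon27,(Taxon18,((Taxon32,(Taxon59,Taxon4)),Taxon31)))).
That clade contains 11 terminal taxa: Taxon18, Taxon25, Taxon27, Taxon31, Taxon32, Taxon4, Taxon41, Taxon46, Taxon53, Taxon58, Taxon59.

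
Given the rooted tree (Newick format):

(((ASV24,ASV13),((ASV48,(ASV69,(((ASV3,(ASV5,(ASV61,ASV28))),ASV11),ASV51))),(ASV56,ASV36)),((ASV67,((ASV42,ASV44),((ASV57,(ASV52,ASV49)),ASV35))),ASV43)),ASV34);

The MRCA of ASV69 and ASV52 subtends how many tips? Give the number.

The MRCA of ASV69 and ASV52 is the node subtending ((ASV24,ASV13),((ASV48,(ASV69,(((ASV3,(ASV5,(ASV61,ASV28))),ASV11),ASV51))),(ASV56,ASV36)),((ASV67,((ASV42,ASV44),((ASV57,(ASV52,ASV49)),ASV35))),ASV43)).
That clade contains 20 terminal taxa: ASV11, ASV13, ASV24, ASV28, ASV3, ASV35, ASV36, ASV42, ASV43, ASV44, ASV48, ASV49, ASV5, ASV51, ASV52, ASV56, ASV57, ASV61, ASV67, ASV69.

20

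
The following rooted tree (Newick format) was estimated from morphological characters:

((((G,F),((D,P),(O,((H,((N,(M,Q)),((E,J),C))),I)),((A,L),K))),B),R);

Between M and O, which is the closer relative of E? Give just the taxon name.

The MRCA of E and M subtends ((N,(M,Q)),((E,J),C)) (6 taxa).
The MRCA of E and O subtends (O,((H,((N,(M,Q)),((E,J),C))),I)) (9 taxa).
The first is nested inside the second, so E shares a more recent common ancestor with M.

M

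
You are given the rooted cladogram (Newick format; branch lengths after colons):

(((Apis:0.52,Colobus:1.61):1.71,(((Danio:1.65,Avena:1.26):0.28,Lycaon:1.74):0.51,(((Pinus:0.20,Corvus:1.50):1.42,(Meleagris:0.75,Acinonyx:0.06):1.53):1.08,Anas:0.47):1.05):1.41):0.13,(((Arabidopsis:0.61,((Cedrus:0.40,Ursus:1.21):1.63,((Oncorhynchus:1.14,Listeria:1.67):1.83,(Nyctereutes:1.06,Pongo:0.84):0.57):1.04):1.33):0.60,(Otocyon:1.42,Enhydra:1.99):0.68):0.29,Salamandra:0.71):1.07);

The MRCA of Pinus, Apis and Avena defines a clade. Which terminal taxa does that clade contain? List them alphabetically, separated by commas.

Tracing Pinus: it sits inside (Pinus,Corvus).
Tracing Apis: it sits inside (Apis,Colobus).
Tracing Avena: it sits inside (Danio,Avena).
The smallest clade enclosing all 3 is ((Apis,Colobus),(((Danio,Avena),Lycaon),(((Pinus,Corvus),(Meleagris,Acinonyx)),Anas))); the answer is its 10 terminal taxa in alphabetical order.

Acinonyx, Anas, Apis, Avena, Colobus, Corvus, Danio, Lycaon, Meleagris, Pinus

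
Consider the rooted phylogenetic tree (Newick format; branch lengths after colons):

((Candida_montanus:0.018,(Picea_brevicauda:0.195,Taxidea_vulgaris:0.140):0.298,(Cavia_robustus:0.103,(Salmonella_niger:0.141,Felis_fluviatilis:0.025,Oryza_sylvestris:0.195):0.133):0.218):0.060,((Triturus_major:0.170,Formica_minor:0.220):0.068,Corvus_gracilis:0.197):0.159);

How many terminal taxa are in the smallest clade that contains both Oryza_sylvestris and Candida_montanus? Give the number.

The MRCA of Oryza_sylvestris and Candida_montanus is the node subtending (Candida_montanus,(Picea_brevicauda,Taxidea_vulgaris),(Cavia_robustus,(Salmonella_niger,Felis_fluviatilis,Oryza_sylvestris))).
That clade contains 7 terminal taxa: Candida_montanus, Cavia_robustus, Felis_fluviatilis, Oryza_sylvestris, Picea_brevicauda, Salmonella_niger, Taxidea_vulgaris.

7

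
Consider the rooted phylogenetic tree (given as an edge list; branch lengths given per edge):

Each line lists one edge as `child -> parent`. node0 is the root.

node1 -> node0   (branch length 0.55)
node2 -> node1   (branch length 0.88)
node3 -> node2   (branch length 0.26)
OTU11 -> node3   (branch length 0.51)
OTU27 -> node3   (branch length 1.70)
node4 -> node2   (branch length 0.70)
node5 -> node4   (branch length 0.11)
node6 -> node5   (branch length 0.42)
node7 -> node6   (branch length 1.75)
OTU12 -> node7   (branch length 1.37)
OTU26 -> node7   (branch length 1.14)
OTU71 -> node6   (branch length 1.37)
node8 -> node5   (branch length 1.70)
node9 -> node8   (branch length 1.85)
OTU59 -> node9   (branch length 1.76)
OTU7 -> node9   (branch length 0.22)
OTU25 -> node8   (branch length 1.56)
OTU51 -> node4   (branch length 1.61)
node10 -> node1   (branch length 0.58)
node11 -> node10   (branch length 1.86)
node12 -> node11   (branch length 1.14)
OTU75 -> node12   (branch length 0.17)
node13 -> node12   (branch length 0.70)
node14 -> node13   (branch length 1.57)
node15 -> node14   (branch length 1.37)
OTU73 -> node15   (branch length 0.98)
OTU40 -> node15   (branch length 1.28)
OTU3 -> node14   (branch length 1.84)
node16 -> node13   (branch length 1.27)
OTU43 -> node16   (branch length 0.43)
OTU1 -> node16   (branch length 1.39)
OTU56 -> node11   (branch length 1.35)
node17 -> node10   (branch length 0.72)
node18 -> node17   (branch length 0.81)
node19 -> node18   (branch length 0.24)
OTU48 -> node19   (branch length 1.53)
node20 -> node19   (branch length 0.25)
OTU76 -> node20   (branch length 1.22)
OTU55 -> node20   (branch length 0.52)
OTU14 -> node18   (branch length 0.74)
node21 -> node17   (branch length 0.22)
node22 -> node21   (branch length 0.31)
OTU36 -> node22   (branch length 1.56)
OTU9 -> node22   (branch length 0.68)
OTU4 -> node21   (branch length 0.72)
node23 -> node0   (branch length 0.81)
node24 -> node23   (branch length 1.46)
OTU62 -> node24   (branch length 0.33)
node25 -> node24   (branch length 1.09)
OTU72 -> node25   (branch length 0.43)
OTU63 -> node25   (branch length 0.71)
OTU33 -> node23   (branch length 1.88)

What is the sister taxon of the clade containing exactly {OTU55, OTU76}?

The clade containing exactly {OTU55, OTU76} attaches to the tree at the node subtending (OTU48,(OTU76,OTU55)).
The other lineage descending from that same node — the sister group — is the single tip OTU48.

OTU48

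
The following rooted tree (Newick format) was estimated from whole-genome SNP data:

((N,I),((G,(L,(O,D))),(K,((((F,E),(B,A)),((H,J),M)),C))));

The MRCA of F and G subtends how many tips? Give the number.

The MRCA of F and G is the node subtending ((G,(L,(O,D))),(K,((((F,E),(B,A)),((H,J),M)),C))).
That clade contains 13 terminal taxa: A, B, C, D, E, F, G, H, J, K, L, M, O.

13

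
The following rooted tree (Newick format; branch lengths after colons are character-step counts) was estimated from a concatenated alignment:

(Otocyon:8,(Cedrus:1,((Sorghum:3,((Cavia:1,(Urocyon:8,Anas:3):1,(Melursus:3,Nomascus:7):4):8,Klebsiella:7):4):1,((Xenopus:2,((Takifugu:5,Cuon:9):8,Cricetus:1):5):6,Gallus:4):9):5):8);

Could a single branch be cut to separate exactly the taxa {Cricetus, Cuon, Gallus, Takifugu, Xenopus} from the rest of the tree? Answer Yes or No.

The most recent common ancestor of these taxa subtends ((Xenopus,((Takifugu,Cuon),Cricetus)),Gallus).
That clade has exactly 5 tips — every listed taxon and nothing else — so the group is monophyletic.

Yes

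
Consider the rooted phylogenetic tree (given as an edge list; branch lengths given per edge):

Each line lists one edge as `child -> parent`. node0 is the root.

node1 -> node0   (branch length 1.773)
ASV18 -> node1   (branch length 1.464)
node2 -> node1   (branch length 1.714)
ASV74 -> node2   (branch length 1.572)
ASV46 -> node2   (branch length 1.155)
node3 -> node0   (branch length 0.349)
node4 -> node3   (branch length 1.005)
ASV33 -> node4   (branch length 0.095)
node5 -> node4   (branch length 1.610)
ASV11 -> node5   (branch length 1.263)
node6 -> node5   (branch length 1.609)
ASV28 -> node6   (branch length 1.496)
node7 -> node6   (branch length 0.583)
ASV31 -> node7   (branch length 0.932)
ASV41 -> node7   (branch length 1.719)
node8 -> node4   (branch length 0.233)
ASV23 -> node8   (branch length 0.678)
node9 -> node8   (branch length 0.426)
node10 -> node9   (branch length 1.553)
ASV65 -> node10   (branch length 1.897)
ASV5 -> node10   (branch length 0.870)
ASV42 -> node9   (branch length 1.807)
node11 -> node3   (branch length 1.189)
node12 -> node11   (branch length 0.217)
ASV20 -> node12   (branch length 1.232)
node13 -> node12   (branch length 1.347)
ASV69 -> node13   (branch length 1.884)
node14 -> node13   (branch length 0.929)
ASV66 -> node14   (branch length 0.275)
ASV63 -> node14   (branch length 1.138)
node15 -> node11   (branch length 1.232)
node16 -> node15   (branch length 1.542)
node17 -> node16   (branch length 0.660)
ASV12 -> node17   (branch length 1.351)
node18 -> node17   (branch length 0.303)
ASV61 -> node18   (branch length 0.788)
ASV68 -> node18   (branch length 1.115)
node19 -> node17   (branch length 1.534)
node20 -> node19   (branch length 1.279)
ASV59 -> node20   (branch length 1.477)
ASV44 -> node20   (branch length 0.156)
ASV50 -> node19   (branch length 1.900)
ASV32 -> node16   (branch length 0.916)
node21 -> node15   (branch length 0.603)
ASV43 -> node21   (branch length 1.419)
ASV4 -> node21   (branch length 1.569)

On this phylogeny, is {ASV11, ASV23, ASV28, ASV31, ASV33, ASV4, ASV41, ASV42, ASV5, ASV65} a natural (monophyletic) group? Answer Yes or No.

The MRCA of the listed taxa subtends ((ASV33,(ASV11,(ASV28,(ASV31,ASV41))),(ASV23,((ASV65,ASV5),ASV42))),((ASV20,(ASV69,(ASV66,ASV63))),(((ASV12,(ASV61,ASV68),((ASV59,ASV44),ASV50)),ASV32),(ASV43,ASV4)))).
That clade also contains ASV12, ASV20, ASV32, ASV43, ASV44, ASV50, ASV59, ASV61, ASV63, ASV66, ASV68, ASV69, which are not in the proposed group, so the group is not monophyletic.

No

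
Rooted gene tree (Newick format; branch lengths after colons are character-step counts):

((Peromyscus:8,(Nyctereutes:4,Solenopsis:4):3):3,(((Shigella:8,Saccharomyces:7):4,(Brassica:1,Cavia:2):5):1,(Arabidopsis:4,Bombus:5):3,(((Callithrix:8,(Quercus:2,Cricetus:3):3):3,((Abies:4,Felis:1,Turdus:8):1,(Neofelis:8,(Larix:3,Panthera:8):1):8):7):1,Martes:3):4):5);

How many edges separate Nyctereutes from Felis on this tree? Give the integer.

The MRCA of Nyctereutes and Felis is the root of the tree.
From Nyctereutes up to that node: 3 branches. From Felis up to the same node: 6 branches. Total: 3 + 6 = 9.

9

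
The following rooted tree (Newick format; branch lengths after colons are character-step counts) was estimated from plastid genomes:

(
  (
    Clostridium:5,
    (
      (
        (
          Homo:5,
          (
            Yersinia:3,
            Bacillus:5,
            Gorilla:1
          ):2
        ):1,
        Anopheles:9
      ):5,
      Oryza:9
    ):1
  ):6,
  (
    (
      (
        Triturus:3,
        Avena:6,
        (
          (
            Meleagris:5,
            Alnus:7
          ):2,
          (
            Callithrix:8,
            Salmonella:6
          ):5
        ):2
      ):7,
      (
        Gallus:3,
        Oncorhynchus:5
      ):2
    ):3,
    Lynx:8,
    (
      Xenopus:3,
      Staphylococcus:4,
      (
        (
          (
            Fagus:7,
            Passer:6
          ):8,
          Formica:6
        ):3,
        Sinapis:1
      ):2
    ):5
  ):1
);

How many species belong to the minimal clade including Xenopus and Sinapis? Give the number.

6

The MRCA of Xenopus and Sinapis is the node subtending (Xenopus,Staphylococcus,(((Fagus,Passer),Formica),Sinapis)).
That clade contains 6 terminal taxa: Fagus, Formica, Passer, Sinapis, Staphylococcus, Xenopus.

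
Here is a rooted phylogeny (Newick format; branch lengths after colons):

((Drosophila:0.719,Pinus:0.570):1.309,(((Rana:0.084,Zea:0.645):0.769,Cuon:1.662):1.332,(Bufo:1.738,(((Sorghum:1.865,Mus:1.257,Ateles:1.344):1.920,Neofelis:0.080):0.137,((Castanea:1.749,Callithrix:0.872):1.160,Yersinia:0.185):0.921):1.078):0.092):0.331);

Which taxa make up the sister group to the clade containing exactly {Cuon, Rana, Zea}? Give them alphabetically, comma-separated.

Ateles, Bufo, Callithrix, Castanea, Mus, Neofelis, Sorghum, Yersinia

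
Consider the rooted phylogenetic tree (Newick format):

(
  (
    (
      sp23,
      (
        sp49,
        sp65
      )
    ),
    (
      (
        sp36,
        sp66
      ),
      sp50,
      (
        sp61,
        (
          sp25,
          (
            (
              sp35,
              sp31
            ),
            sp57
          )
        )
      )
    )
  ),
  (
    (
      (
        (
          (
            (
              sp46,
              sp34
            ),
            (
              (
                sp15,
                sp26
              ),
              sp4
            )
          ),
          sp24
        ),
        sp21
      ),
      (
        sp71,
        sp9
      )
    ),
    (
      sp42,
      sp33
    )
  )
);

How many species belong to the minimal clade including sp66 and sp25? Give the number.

8

The MRCA of sp66 and sp25 is the node subtending ((sp36,sp66),sp50,(sp61,(sp25,((sp35,sp31),sp57)))).
That clade contains 8 terminal taxa: sp25, sp31, sp35, sp36, sp50, sp57, sp61, sp66.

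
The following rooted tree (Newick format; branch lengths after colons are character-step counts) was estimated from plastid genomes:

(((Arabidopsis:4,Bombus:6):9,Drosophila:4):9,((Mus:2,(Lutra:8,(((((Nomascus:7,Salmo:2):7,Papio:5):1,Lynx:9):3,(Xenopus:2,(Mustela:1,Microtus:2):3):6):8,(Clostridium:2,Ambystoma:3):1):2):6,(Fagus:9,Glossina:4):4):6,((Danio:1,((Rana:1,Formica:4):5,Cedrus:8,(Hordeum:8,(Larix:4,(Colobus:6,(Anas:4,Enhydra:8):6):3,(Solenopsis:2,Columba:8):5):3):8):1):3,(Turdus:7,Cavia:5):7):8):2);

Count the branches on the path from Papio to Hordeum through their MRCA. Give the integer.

The MRCA of Papio and Hordeum is the node subtending ((Mus,(Lutra,(((((Nomascus,Salmo),Papio),Lynx),(Xenopus,(Mustela,Microtus))),(Clostridium,Ambystoma))),(Fagus,Glossina)),((Danio,((Rana,Formica),Cedrus,(Hordeum,(Larix,(Colobus,(Anas,Enhydra)),(Solenopsis,Columba))))),(Turdus,Cavia))).
From Papio up to that node: 7 branches. From Hordeum up to the same node: 5 branches. Total: 7 + 5 = 12.

12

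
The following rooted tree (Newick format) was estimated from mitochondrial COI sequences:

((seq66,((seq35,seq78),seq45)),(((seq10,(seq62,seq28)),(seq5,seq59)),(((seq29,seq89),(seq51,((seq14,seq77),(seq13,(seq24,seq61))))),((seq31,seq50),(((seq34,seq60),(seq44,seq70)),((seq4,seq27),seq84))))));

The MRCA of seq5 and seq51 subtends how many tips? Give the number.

The MRCA of seq5 and seq51 is the node subtending (((seq10,(seq62,seq28)),(seq5,seq59)),(((seq29,seq89),(seq51,((seq14,seq77),(seq13,(seq24,seq61))))),((seq31,seq50),(((seq34,seq60),(seq44,seq70)),((seq4,seq27),seq84))))).
That clade contains 22 terminal taxa: seq10, seq13, seq14, seq24, seq27, seq28, seq29, seq31, seq34, seq4, seq44, seq5, seq50, seq51, seq59, seq60, seq61, seq62, seq70, seq77, seq84, seq89.

22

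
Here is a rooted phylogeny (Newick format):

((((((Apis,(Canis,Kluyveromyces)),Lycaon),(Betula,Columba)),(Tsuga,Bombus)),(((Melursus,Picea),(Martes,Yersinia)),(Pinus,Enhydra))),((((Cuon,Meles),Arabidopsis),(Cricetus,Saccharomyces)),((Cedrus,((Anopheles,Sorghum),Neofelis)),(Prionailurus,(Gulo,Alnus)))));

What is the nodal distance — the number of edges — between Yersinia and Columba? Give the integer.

8

The MRCA of Yersinia and Columba is the node subtending (((((Apis,(Canis,Kluyveromyces)),Lycaon),(Betula,Columba)),(Tsuga,Bombus)),(((Melursus,Picea),(Martes,Yersinia)),(Pinus,Enhydra))).
From Yersinia up to that node: 4 branches. From Columba up to the same node: 4 branches. Total: 4 + 4 = 8.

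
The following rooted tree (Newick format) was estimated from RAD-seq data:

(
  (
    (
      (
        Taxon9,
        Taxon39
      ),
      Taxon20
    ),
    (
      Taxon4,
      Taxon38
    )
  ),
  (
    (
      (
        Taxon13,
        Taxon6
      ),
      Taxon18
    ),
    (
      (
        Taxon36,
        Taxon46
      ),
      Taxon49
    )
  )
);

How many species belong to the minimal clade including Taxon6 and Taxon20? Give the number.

11

The MRCA of Taxon6 and Taxon20 is the root, so the clade is the entire tree.
That clade contains 11 terminal taxa: Taxon13, Taxon18, Taxon20, Taxon36, Taxon38, Taxon39, Taxon4, Taxon46, Taxon49, Taxon6, Taxon9.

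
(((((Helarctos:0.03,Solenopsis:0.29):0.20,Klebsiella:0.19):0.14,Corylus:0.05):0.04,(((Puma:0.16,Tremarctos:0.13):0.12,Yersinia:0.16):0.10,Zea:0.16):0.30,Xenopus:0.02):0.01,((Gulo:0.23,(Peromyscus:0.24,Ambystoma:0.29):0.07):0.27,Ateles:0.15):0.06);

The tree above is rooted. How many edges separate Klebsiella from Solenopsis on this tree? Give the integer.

3

The MRCA of Klebsiella and Solenopsis is the node subtending ((Helarctos,Solenopsis),Klebsiella).
From Klebsiella up to that node: 1 branch. From Solenopsis up to the same node: 2 branches. Total: 1 + 2 = 3.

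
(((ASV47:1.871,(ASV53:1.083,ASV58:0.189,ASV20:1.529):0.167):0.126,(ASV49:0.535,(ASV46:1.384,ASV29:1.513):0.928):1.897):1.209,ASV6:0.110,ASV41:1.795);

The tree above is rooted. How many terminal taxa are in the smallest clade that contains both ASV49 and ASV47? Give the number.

The MRCA of ASV49 and ASV47 is the node subtending ((ASV47,(ASV53,ASV58,ASV20)),(ASV49,(ASV46,ASV29))).
That clade contains 7 terminal taxa: ASV20, ASV29, ASV46, ASV47, ASV49, ASV53, ASV58.

7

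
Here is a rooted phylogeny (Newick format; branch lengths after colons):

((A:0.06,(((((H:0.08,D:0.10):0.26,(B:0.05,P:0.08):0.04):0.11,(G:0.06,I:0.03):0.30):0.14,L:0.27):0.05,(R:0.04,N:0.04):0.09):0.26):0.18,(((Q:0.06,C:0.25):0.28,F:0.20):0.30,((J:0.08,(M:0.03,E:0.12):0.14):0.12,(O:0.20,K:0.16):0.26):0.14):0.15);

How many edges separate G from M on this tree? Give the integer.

The MRCA of G and M is the root of the tree.
From G up to that node: 6 branches. From M up to the same node: 5 branches. Total: 6 + 5 = 11.

11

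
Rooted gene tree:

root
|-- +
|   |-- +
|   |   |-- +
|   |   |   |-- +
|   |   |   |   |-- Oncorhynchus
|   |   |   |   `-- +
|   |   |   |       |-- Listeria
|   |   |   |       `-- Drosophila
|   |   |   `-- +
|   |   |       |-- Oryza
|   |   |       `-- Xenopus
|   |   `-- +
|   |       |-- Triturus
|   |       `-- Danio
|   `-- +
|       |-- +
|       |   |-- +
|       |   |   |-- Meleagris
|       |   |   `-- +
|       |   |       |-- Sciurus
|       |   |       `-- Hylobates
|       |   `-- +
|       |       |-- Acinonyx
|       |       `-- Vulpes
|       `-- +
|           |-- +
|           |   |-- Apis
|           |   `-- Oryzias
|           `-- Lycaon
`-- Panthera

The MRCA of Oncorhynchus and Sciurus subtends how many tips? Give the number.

The MRCA of Oncorhynchus and Sciurus is the node subtending ((((Oncorhynchus,(Listeria,Drosophila)),(Oryza,Xenopus)),(Triturus,Danio)),(((Meleagris,(Sciurus,Hylobates)),(Acinonyx,Vulpes)),((Apis,Oryzias),Lycaon))).
That clade contains 15 terminal taxa: Acinonyx, Apis, Danio, Drosophila, Hylobates, Listeria, Lycaon, Meleagris, Oncorhynchus, Oryza, Oryzias, Sciurus, Triturus, Vulpes, Xenopus.

15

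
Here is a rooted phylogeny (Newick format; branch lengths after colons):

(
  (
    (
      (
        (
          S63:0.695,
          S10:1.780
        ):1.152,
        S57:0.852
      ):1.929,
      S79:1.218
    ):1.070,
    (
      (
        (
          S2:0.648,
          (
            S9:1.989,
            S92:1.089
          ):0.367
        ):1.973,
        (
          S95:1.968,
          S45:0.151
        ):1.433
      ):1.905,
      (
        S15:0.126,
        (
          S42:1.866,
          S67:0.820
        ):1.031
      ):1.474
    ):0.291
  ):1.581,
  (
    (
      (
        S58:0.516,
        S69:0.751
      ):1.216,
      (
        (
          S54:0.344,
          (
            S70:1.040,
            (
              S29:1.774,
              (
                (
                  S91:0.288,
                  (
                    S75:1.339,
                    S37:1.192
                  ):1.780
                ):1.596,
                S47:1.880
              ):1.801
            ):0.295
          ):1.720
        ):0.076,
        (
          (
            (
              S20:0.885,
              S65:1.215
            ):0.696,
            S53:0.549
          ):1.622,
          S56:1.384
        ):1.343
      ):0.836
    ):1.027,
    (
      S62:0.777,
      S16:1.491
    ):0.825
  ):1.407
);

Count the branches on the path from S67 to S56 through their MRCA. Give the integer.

The MRCA of S67 and S56 is the root of the tree.
From S67 up to that node: 5 branches. From S56 up to the same node: 5 branches. Total: 5 + 5 = 10.

10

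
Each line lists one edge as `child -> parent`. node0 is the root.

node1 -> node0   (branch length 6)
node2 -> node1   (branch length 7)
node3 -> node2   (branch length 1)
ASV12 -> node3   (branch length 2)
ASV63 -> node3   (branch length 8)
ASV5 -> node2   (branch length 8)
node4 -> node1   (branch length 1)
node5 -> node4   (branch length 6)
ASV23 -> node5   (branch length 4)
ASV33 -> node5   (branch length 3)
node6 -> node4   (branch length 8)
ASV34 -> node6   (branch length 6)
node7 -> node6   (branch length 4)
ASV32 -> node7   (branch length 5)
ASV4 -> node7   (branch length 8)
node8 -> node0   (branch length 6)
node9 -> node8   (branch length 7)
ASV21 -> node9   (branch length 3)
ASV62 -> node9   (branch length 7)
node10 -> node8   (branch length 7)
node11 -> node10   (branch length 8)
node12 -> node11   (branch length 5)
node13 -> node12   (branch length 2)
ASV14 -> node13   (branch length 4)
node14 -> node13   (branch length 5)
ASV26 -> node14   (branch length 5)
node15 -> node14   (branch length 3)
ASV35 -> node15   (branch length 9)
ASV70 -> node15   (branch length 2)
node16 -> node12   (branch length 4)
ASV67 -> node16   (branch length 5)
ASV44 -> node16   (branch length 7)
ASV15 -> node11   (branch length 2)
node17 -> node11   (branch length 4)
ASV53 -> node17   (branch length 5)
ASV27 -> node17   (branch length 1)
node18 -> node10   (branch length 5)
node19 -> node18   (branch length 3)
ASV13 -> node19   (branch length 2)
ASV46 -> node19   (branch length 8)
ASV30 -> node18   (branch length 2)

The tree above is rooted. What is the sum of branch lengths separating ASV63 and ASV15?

The path runs ASV63 → … → MRCA → … → ASV15; the MRCA is the root of the tree.
Branch lengths along that path: 8 + 1 + 7 + 6 + 6 + 7 + 8 + 2 = 45.

45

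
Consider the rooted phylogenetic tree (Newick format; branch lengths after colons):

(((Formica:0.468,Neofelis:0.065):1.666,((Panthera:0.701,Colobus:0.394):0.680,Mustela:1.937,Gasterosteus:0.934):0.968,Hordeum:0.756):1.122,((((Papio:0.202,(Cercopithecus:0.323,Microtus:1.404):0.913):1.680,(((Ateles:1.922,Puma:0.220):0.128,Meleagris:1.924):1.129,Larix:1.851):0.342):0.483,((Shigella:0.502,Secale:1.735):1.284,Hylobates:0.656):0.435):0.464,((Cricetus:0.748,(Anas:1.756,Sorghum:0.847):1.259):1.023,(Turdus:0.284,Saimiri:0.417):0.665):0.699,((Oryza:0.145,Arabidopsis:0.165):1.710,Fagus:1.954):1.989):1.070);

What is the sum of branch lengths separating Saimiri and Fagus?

5.724

The path runs Saimiri → … → MRCA → … → Fagus; the MRCA is the node subtending ((((Papio,(Cercopithecus,Microtus)),(((Ateles,Puma),Meleagris),Larix)),((Shigella,Secale),Hylobates)),((Cricetus,(Anas,Sorghum)),(Turdus,Saimiri)),((Oryza,Arabidopsis),Fagus)).
Branch lengths along that path: 0.417 + 0.665 + 0.699 + 1.989 + 1.954 = 5.724.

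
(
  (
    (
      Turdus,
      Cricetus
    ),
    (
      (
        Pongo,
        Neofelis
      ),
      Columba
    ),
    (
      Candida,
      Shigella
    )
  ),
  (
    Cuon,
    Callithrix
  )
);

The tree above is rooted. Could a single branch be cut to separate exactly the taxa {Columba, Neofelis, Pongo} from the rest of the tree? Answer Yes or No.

Yes

The most recent common ancestor of these taxa subtends ((Pongo,Neofelis),Columba).
That clade has exactly 3 tips — every listed taxon and nothing else — so the group is monophyletic.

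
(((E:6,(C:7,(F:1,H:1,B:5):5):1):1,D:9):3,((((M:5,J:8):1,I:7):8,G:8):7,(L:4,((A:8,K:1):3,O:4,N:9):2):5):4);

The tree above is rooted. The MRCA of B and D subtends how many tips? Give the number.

6

The MRCA of B and D is the node subtending ((E,(C,(F,H,B))),D).
That clade contains 6 terminal taxa: B, C, D, E, F, H.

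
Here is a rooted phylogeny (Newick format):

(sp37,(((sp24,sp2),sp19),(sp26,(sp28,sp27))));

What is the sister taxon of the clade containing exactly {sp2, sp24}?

The clade containing exactly {sp2, sp24} attaches to the tree at the node subtending ((sp24,sp2),sp19).
The other lineage descending from that same node — the sister group — is the single tip sp19.

sp19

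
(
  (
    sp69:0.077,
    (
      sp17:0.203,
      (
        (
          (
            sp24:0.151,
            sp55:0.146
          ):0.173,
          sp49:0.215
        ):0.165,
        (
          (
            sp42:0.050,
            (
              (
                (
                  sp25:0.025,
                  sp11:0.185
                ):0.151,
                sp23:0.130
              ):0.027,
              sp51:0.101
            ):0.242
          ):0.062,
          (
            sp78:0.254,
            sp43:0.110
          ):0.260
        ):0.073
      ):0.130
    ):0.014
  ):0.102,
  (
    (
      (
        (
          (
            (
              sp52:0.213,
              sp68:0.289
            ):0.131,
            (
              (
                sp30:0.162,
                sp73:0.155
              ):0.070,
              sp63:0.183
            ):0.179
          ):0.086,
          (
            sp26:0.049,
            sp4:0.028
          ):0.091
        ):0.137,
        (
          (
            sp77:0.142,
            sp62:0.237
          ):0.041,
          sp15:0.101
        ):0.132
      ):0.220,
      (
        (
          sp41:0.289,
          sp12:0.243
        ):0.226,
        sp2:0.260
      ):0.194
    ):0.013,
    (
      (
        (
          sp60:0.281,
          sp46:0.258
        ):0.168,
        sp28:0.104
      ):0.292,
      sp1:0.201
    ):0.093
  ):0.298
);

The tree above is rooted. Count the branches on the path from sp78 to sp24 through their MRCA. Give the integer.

6

The MRCA of sp78 and sp24 is the node subtending (((sp24,sp55),sp49),((sp42,(((sp25,sp11),sp23),sp51)),(sp78,sp43))).
From sp78 up to that node: 3 branches. From sp24 up to the same node: 3 branches. Total: 3 + 3 = 6.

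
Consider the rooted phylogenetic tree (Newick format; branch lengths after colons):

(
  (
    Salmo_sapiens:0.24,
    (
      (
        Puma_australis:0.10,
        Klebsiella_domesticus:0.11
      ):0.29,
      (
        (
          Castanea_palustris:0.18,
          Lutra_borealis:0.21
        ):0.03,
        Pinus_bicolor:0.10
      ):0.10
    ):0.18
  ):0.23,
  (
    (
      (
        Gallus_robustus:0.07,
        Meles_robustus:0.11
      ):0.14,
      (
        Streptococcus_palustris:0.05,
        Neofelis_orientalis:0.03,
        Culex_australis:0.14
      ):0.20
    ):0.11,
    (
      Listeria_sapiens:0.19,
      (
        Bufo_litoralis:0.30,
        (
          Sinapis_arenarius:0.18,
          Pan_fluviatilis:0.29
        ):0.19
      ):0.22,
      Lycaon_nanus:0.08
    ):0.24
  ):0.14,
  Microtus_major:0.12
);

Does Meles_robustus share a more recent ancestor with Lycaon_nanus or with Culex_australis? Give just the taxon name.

Culex_australis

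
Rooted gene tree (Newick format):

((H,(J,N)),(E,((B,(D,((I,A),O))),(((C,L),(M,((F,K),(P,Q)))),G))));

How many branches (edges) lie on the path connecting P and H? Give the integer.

The MRCA of P and H is the root of the tree.
From P up to that node: 8 branches. From H up to the same node: 2 branches. Total: 8 + 2 = 10.

10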